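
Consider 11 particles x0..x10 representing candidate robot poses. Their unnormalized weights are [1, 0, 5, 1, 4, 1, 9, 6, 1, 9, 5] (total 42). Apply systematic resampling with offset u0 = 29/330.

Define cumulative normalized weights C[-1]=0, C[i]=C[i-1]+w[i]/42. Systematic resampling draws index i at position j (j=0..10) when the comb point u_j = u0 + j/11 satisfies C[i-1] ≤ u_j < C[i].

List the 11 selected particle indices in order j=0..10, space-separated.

C = [1/42, 1/42, 1/7, 1/6, 11/42, 2/7, 1/2, 9/14, 2/3, 37/42, 1]
j=0: u_0=29/330 ∈ [1/42, 1/7) → index 2
j=1: u_1=59/330 ∈ [1/6, 11/42) → index 4
j=2: u_2=89/330 ∈ [11/42, 2/7) → index 5
j=3: u_3=119/330 ∈ [2/7, 1/2) → index 6
j=4: u_4=149/330 ∈ [2/7, 1/2) → index 6
j=5: u_5=179/330 ∈ [1/2, 9/14) → index 7
j=6: u_6=19/30 ∈ [1/2, 9/14) → index 7
j=7: u_7=239/330 ∈ [2/3, 37/42) → index 9
j=8: u_8=269/330 ∈ [2/3, 37/42) → index 9
j=9: u_9=299/330 ∈ [37/42, 1) → index 10
j=10: u_10=329/330 ∈ [37/42, 1) → index 10

2 4 5 6 6 7 7 9 9 10 10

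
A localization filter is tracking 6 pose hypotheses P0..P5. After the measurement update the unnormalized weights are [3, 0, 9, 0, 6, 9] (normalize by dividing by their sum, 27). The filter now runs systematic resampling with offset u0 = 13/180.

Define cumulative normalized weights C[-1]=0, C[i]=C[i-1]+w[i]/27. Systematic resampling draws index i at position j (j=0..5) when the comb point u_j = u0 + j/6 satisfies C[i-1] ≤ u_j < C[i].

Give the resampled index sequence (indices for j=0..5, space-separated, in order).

0 2 2 4 5 5

C = [1/9, 1/9, 4/9, 4/9, 2/3, 1]
j=0: u_0=13/180 ∈ [0, 1/9) → index 0
j=1: u_1=43/180 ∈ [1/9, 4/9) → index 2
j=2: u_2=73/180 ∈ [1/9, 4/9) → index 2
j=3: u_3=103/180 ∈ [4/9, 2/3) → index 4
j=4: u_4=133/180 ∈ [2/3, 1) → index 5
j=5: u_5=163/180 ∈ [2/3, 1) → index 5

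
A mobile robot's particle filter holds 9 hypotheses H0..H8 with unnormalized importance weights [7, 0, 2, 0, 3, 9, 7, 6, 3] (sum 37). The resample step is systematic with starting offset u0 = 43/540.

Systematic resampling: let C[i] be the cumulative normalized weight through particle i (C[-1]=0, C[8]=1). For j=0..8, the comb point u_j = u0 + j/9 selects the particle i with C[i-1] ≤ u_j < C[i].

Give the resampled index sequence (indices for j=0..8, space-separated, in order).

0 2 4 5 5 6 6 7 8

C = [7/37, 7/37, 9/37, 9/37, 12/37, 21/37, 28/37, 34/37, 1]
j=0: u_0=43/540 ∈ [0, 7/37) → index 0
j=1: u_1=103/540 ∈ [7/37, 9/37) → index 2
j=2: u_2=163/540 ∈ [9/37, 12/37) → index 4
j=3: u_3=223/540 ∈ [12/37, 21/37) → index 5
j=4: u_4=283/540 ∈ [12/37, 21/37) → index 5
j=5: u_5=343/540 ∈ [21/37, 28/37) → index 6
j=6: u_6=403/540 ∈ [21/37, 28/37) → index 6
j=7: u_7=463/540 ∈ [28/37, 34/37) → index 7
j=8: u_8=523/540 ∈ [34/37, 1) → index 8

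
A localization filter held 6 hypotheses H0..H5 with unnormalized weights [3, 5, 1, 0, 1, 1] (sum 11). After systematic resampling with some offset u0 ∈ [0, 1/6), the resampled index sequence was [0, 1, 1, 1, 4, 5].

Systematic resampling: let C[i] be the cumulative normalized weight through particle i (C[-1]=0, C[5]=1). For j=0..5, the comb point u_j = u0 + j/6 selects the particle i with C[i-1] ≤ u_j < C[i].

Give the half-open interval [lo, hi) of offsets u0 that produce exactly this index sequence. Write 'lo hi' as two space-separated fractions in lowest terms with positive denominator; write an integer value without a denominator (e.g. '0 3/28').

5/33 1/6

C = [3/11, 8/11, 9/11, 9/11, 10/11, 1]
j=0 picked index 0: u0 ∈ [0, 3/11)
j=1 picked index 1: u0 ∈ [7/66, 37/66)
j=2 picked index 1: u0 ∈ [-2/33, 13/33)
j=3 picked index 1: u0 ∈ [-5/22, 5/22)
j=4 picked index 4: u0 ∈ [5/33, 8/33)
j=5 picked index 5: u0 ∈ [5/66, 1/6)
intersection: [5/33, 1/6)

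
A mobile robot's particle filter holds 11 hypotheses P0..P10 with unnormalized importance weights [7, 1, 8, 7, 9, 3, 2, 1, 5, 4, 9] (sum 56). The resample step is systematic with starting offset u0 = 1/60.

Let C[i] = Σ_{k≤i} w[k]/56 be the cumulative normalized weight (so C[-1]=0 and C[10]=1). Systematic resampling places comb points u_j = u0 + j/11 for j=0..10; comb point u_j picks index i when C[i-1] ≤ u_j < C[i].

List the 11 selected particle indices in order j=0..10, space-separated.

0 0 2 3 3 4 4 6 8 9 10

C = [1/8, 1/7, 2/7, 23/56, 4/7, 5/8, 37/56, 19/28, 43/56, 47/56, 1]
j=0: u_0=1/60 ∈ [0, 1/8) → index 0
j=1: u_1=71/660 ∈ [0, 1/8) → index 0
j=2: u_2=131/660 ∈ [1/7, 2/7) → index 2
j=3: u_3=191/660 ∈ [2/7, 23/56) → index 3
j=4: u_4=251/660 ∈ [2/7, 23/56) → index 3
j=5: u_5=311/660 ∈ [23/56, 4/7) → index 4
j=6: u_6=371/660 ∈ [23/56, 4/7) → index 4
j=7: u_7=431/660 ∈ [5/8, 37/56) → index 6
j=8: u_8=491/660 ∈ [19/28, 43/56) → index 8
j=9: u_9=551/660 ∈ [43/56, 47/56) → index 9
j=10: u_10=611/660 ∈ [47/56, 1) → index 10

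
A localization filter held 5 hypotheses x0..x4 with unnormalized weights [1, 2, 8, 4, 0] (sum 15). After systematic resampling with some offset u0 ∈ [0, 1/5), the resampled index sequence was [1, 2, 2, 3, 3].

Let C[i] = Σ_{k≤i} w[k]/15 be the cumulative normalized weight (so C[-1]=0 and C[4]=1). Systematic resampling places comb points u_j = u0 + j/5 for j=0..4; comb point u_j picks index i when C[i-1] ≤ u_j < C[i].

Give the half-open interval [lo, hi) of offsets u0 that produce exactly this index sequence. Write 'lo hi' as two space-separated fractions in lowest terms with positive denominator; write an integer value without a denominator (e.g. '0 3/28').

2/15 1/5

C = [1/15, 1/5, 11/15, 1, 1]
j=0 picked index 1: u0 ∈ [1/15, 1/5)
j=1 picked index 2: u0 ∈ [0, 8/15)
j=2 picked index 2: u0 ∈ [-1/5, 1/3)
j=3 picked index 3: u0 ∈ [2/15, 2/5)
j=4 picked index 3: u0 ∈ [-1/15, 1/5)
intersection: [2/15, 1/5)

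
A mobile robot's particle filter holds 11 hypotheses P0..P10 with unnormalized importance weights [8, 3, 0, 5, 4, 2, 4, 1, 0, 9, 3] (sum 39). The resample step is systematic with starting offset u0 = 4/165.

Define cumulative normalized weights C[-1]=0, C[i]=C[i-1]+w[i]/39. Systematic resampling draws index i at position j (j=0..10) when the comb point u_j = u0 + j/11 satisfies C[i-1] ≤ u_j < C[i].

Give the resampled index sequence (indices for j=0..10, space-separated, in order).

0 0 1 3 3 4 6 6 9 9 10

C = [8/39, 11/39, 11/39, 16/39, 20/39, 22/39, 2/3, 9/13, 9/13, 12/13, 1]
j=0: u_0=4/165 ∈ [0, 8/39) → index 0
j=1: u_1=19/165 ∈ [0, 8/39) → index 0
j=2: u_2=34/165 ∈ [8/39, 11/39) → index 1
j=3: u_3=49/165 ∈ [11/39, 16/39) → index 3
j=4: u_4=64/165 ∈ [11/39, 16/39) → index 3
j=5: u_5=79/165 ∈ [16/39, 20/39) → index 4
j=6: u_6=94/165 ∈ [22/39, 2/3) → index 6
j=7: u_7=109/165 ∈ [22/39, 2/3) → index 6
j=8: u_8=124/165 ∈ [9/13, 12/13) → index 9
j=9: u_9=139/165 ∈ [9/13, 12/13) → index 9
j=10: u_10=14/15 ∈ [12/13, 1) → index 10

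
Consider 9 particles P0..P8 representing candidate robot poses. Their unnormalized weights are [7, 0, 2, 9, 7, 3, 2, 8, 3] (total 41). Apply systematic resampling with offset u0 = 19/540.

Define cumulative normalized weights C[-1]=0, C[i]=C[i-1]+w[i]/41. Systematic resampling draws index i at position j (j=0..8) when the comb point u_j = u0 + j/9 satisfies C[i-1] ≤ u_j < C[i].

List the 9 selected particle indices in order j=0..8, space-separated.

0 0 3 3 4 4 6 7 7

C = [7/41, 7/41, 9/41, 18/41, 25/41, 28/41, 30/41, 38/41, 1]
j=0: u_0=19/540 ∈ [0, 7/41) → index 0
j=1: u_1=79/540 ∈ [0, 7/41) → index 0
j=2: u_2=139/540 ∈ [9/41, 18/41) → index 3
j=3: u_3=199/540 ∈ [9/41, 18/41) → index 3
j=4: u_4=259/540 ∈ [18/41, 25/41) → index 4
j=5: u_5=319/540 ∈ [18/41, 25/41) → index 4
j=6: u_6=379/540 ∈ [28/41, 30/41) → index 6
j=7: u_7=439/540 ∈ [30/41, 38/41) → index 7
j=8: u_8=499/540 ∈ [30/41, 38/41) → index 7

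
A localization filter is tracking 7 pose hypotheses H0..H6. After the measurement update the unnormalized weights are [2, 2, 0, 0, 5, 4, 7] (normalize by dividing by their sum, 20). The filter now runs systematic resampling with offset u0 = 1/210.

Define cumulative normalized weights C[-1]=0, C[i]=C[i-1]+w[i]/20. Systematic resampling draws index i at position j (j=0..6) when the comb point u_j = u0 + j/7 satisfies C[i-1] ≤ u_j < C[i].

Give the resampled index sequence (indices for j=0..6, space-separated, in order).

C = [1/10, 1/5, 1/5, 1/5, 9/20, 13/20, 1]
j=0: u_0=1/210 ∈ [0, 1/10) → index 0
j=1: u_1=31/210 ∈ [1/10, 1/5) → index 1
j=2: u_2=61/210 ∈ [1/5, 9/20) → index 4
j=3: u_3=13/30 ∈ [1/5, 9/20) → index 4
j=4: u_4=121/210 ∈ [9/20, 13/20) → index 5
j=5: u_5=151/210 ∈ [13/20, 1) → index 6
j=6: u_6=181/210 ∈ [13/20, 1) → index 6

0 1 4 4 5 6 6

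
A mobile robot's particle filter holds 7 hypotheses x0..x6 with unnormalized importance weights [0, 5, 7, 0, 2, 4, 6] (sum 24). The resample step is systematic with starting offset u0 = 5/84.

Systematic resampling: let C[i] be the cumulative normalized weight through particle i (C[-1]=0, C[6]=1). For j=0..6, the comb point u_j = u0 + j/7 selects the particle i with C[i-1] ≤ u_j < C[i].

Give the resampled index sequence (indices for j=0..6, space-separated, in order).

C = [0, 5/24, 1/2, 1/2, 7/12, 3/4, 1]
j=0: u_0=5/84 ∈ [0, 5/24) → index 1
j=1: u_1=17/84 ∈ [0, 5/24) → index 1
j=2: u_2=29/84 ∈ [5/24, 1/2) → index 2
j=3: u_3=41/84 ∈ [5/24, 1/2) → index 2
j=4: u_4=53/84 ∈ [7/12, 3/4) → index 5
j=5: u_5=65/84 ∈ [3/4, 1) → index 6
j=6: u_6=11/12 ∈ [3/4, 1) → index 6

1 1 2 2 5 6 6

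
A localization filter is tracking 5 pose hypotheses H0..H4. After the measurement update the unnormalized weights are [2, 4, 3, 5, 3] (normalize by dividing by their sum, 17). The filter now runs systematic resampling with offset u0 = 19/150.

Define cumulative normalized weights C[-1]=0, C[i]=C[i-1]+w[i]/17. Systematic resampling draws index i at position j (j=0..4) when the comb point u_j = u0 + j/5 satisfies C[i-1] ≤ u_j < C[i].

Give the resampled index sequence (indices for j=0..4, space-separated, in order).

C = [2/17, 6/17, 9/17, 14/17, 1]
j=0: u_0=19/150 ∈ [2/17, 6/17) → index 1
j=1: u_1=49/150 ∈ [2/17, 6/17) → index 1
j=2: u_2=79/150 ∈ [6/17, 9/17) → index 2
j=3: u_3=109/150 ∈ [9/17, 14/17) → index 3
j=4: u_4=139/150 ∈ [14/17, 1) → index 4

1 1 2 3 4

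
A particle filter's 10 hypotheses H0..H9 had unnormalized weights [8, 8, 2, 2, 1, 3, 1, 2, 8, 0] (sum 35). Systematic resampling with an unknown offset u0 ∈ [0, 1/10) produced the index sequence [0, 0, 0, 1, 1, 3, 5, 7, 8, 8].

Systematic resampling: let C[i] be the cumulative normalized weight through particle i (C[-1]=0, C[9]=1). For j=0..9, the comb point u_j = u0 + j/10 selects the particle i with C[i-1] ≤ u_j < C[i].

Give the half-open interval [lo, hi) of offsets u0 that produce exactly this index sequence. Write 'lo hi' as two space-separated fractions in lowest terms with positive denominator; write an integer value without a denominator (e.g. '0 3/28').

1/70 1/35

C = [8/35, 16/35, 18/35, 4/7, 3/5, 24/35, 5/7, 27/35, 1, 1]
j=0 picked index 0: u0 ∈ [0, 8/35)
j=1 picked index 0: u0 ∈ [-1/10, 9/70)
j=2 picked index 0: u0 ∈ [-1/5, 1/35)
j=3 picked index 1: u0 ∈ [-1/14, 11/70)
j=4 picked index 1: u0 ∈ [-6/35, 2/35)
j=5 picked index 3: u0 ∈ [1/70, 1/14)
j=6 picked index 5: u0 ∈ [0, 3/35)
j=7 picked index 7: u0 ∈ [1/70, 1/14)
j=8 picked index 8: u0 ∈ [-1/35, 1/5)
j=9 picked index 8: u0 ∈ [-9/70, 1/10)
intersection: [1/70, 1/35)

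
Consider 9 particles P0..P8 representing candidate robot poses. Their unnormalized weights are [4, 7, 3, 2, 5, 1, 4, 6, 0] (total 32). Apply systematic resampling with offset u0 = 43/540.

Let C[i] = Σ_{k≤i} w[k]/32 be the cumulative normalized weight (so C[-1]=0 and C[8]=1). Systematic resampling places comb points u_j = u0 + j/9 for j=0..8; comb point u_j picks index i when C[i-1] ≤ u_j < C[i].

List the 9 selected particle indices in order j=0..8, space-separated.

C = [1/8, 11/32, 7/16, 1/2, 21/32, 11/16, 13/16, 1, 1]
j=0: u_0=43/540 ∈ [0, 1/8) → index 0
j=1: u_1=103/540 ∈ [1/8, 11/32) → index 1
j=2: u_2=163/540 ∈ [1/8, 11/32) → index 1
j=3: u_3=223/540 ∈ [11/32, 7/16) → index 2
j=4: u_4=283/540 ∈ [1/2, 21/32) → index 4
j=5: u_5=343/540 ∈ [1/2, 21/32) → index 4
j=6: u_6=403/540 ∈ [11/16, 13/16) → index 6
j=7: u_7=463/540 ∈ [13/16, 1) → index 7
j=8: u_8=523/540 ∈ [13/16, 1) → index 7

0 1 1 2 4 4 6 7 7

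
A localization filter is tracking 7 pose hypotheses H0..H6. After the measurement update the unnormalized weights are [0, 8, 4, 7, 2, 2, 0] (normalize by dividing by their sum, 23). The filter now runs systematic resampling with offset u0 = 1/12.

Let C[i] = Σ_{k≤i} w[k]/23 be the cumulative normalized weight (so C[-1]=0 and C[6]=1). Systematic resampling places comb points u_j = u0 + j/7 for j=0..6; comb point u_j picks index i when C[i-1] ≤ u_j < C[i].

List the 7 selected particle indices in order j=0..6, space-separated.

1 1 2 2 3 3 5

C = [0, 8/23, 12/23, 19/23, 21/23, 1, 1]
j=0: u_0=1/12 ∈ [0, 8/23) → index 1
j=1: u_1=19/84 ∈ [0, 8/23) → index 1
j=2: u_2=31/84 ∈ [8/23, 12/23) → index 2
j=3: u_3=43/84 ∈ [8/23, 12/23) → index 2
j=4: u_4=55/84 ∈ [12/23, 19/23) → index 3
j=5: u_5=67/84 ∈ [12/23, 19/23) → index 3
j=6: u_6=79/84 ∈ [21/23, 1) → index 5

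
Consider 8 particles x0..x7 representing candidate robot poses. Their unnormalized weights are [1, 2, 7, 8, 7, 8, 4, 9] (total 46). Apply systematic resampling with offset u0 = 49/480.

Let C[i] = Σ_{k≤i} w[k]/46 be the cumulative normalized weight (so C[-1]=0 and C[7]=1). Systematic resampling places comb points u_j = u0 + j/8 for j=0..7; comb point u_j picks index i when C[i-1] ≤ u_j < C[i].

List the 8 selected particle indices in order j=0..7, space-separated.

C = [1/46, 3/46, 5/23, 9/23, 25/46, 33/46, 37/46, 1]
j=0: u_0=49/480 ∈ [3/46, 5/23) → index 2
j=1: u_1=109/480 ∈ [5/23, 9/23) → index 3
j=2: u_2=169/480 ∈ [5/23, 9/23) → index 3
j=3: u_3=229/480 ∈ [9/23, 25/46) → index 4
j=4: u_4=289/480 ∈ [25/46, 33/46) → index 5
j=5: u_5=349/480 ∈ [33/46, 37/46) → index 6
j=6: u_6=409/480 ∈ [37/46, 1) → index 7
j=7: u_7=469/480 ∈ [37/46, 1) → index 7

2 3 3 4 5 6 7 7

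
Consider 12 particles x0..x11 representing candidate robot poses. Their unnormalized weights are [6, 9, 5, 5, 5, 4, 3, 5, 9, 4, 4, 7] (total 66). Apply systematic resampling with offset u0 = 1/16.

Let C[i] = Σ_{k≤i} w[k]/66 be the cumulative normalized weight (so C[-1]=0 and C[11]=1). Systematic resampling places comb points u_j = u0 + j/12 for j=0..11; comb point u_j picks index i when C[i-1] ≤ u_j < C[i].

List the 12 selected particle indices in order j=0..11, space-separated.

0 1 2 3 4 5 7 8 8 9 11 11

C = [1/11, 5/22, 10/33, 25/66, 5/11, 17/33, 37/66, 7/11, 17/22, 5/6, 59/66, 1]
j=0: u_0=1/16 ∈ [0, 1/11) → index 0
j=1: u_1=7/48 ∈ [1/11, 5/22) → index 1
j=2: u_2=11/48 ∈ [5/22, 10/33) → index 2
j=3: u_3=5/16 ∈ [10/33, 25/66) → index 3
j=4: u_4=19/48 ∈ [25/66, 5/11) → index 4
j=5: u_5=23/48 ∈ [5/11, 17/33) → index 5
j=6: u_6=9/16 ∈ [37/66, 7/11) → index 7
j=7: u_7=31/48 ∈ [7/11, 17/22) → index 8
j=8: u_8=35/48 ∈ [7/11, 17/22) → index 8
j=9: u_9=13/16 ∈ [17/22, 5/6) → index 9
j=10: u_10=43/48 ∈ [59/66, 1) → index 11
j=11: u_11=47/48 ∈ [59/66, 1) → index 11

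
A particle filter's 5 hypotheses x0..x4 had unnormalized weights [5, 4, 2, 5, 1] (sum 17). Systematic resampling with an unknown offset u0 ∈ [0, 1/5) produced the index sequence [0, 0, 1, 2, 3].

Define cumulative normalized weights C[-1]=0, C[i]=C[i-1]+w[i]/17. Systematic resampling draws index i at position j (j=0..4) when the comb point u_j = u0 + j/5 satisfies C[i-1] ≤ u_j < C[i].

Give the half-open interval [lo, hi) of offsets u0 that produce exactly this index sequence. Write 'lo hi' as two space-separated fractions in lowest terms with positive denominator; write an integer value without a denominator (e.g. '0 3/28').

0 4/85

C = [5/17, 9/17, 11/17, 16/17, 1]
j=0 picked index 0: u0 ∈ [0, 5/17)
j=1 picked index 0: u0 ∈ [-1/5, 8/85)
j=2 picked index 1: u0 ∈ [-9/85, 11/85)
j=3 picked index 2: u0 ∈ [-6/85, 4/85)
j=4 picked index 3: u0 ∈ [-13/85, 12/85)
intersection: [0, 4/85)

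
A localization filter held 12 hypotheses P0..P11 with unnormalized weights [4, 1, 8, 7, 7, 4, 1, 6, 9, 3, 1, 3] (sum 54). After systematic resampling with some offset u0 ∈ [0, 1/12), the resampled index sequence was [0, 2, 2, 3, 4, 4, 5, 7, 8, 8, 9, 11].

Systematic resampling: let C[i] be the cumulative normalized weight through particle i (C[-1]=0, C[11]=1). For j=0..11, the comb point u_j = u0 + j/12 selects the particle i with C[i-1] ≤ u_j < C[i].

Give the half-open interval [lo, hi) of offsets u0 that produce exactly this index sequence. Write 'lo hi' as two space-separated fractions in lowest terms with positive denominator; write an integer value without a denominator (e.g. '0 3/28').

C = [2/27, 5/54, 13/54, 10/27, 1/2, 31/54, 16/27, 19/27, 47/54, 25/27, 17/18, 1]
j=0 picked index 0: u0 ∈ [0, 2/27)
j=1 picked index 2: u0 ∈ [1/108, 17/108)
j=2 picked index 2: u0 ∈ [-2/27, 2/27)
j=3 picked index 3: u0 ∈ [-1/108, 13/108)
j=4 picked index 4: u0 ∈ [1/27, 1/6)
j=5 picked index 4: u0 ∈ [-5/108, 1/12)
j=6 picked index 5: u0 ∈ [0, 2/27)
j=7 picked index 7: u0 ∈ [1/108, 13/108)
j=8 picked index 8: u0 ∈ [1/27, 11/54)
j=9 picked index 8: u0 ∈ [-5/108, 13/108)
j=10 picked index 9: u0 ∈ [1/27, 5/54)
j=11 picked index 11: u0 ∈ [1/36, 1/12)
intersection: [1/27, 2/27)

1/27 2/27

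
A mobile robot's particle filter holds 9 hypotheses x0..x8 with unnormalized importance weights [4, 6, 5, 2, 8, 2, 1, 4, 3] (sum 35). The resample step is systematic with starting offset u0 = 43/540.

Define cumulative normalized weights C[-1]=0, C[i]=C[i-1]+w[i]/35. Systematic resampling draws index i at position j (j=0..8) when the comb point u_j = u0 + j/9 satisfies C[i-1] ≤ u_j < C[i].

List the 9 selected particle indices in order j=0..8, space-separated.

C = [4/35, 2/7, 3/7, 17/35, 5/7, 27/35, 4/5, 32/35, 1]
j=0: u_0=43/540 ∈ [0, 4/35) → index 0
j=1: u_1=103/540 ∈ [4/35, 2/7) → index 1
j=2: u_2=163/540 ∈ [2/7, 3/7) → index 2
j=3: u_3=223/540 ∈ [2/7, 3/7) → index 2
j=4: u_4=283/540 ∈ [17/35, 5/7) → index 4
j=5: u_5=343/540 ∈ [17/35, 5/7) → index 4
j=6: u_6=403/540 ∈ [5/7, 27/35) → index 5
j=7: u_7=463/540 ∈ [4/5, 32/35) → index 7
j=8: u_8=523/540 ∈ [32/35, 1) → index 8

0 1 2 2 4 4 5 7 8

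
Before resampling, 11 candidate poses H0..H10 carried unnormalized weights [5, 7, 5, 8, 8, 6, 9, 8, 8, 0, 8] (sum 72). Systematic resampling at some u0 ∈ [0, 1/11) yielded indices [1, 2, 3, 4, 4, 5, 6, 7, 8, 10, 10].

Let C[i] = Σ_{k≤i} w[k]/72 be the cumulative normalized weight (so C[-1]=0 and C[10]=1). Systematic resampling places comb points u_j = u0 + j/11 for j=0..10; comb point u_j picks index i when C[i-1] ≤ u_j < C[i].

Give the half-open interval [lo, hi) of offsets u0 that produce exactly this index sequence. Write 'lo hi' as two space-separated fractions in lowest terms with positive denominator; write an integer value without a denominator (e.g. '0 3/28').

5/66 23/264

C = [5/72, 1/6, 17/72, 25/72, 11/24, 13/24, 2/3, 7/9, 8/9, 8/9, 1]
j=0 picked index 1: u0 ∈ [5/72, 1/6)
j=1 picked index 2: u0 ∈ [5/66, 115/792)
j=2 picked index 3: u0 ∈ [43/792, 131/792)
j=3 picked index 4: u0 ∈ [59/792, 49/264)
j=4 picked index 4: u0 ∈ [-13/792, 25/264)
j=5 picked index 5: u0 ∈ [1/264, 23/264)
j=6 picked index 6: u0 ∈ [-1/264, 4/33)
j=7 picked index 7: u0 ∈ [1/33, 14/99)
j=8 picked index 8: u0 ∈ [5/99, 16/99)
j=9 picked index 10: u0 ∈ [7/99, 2/11)
j=10 picked index 10: u0 ∈ [-2/99, 1/11)
intersection: [5/66, 23/264)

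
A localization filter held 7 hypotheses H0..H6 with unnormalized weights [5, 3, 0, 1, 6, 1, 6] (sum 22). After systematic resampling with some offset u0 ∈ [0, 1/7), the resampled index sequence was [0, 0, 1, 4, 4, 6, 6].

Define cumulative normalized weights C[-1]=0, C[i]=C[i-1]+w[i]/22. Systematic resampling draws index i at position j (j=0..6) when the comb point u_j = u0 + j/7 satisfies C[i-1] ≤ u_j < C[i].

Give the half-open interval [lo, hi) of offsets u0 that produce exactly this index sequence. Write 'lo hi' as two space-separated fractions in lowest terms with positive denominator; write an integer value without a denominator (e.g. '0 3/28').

C = [5/22, 4/11, 4/11, 9/22, 15/22, 8/11, 1]
j=0 picked index 0: u0 ∈ [0, 5/22)
j=1 picked index 0: u0 ∈ [-1/7, 13/154)
j=2 picked index 1: u0 ∈ [-9/154, 6/77)
j=3 picked index 4: u0 ∈ [-3/154, 39/154)
j=4 picked index 4: u0 ∈ [-25/154, 17/154)
j=5 picked index 6: u0 ∈ [1/77, 2/7)
j=6 picked index 6: u0 ∈ [-10/77, 1/7)
intersection: [1/77, 6/77)

1/77 6/77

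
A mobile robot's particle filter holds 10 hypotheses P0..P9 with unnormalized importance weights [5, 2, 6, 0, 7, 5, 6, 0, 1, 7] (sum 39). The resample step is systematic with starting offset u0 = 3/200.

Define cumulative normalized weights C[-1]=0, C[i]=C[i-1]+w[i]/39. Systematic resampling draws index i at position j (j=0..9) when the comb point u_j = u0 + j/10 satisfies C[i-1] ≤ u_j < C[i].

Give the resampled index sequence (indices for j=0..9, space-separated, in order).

0 0 2 2 4 5 5 6 8 9

C = [5/39, 7/39, 1/3, 1/3, 20/39, 25/39, 31/39, 31/39, 32/39, 1]
j=0: u_0=3/200 ∈ [0, 5/39) → index 0
j=1: u_1=23/200 ∈ [0, 5/39) → index 0
j=2: u_2=43/200 ∈ [7/39, 1/3) → index 2
j=3: u_3=63/200 ∈ [7/39, 1/3) → index 2
j=4: u_4=83/200 ∈ [1/3, 20/39) → index 4
j=5: u_5=103/200 ∈ [20/39, 25/39) → index 5
j=6: u_6=123/200 ∈ [20/39, 25/39) → index 5
j=7: u_7=143/200 ∈ [25/39, 31/39) → index 6
j=8: u_8=163/200 ∈ [31/39, 32/39) → index 8
j=9: u_9=183/200 ∈ [32/39, 1) → index 9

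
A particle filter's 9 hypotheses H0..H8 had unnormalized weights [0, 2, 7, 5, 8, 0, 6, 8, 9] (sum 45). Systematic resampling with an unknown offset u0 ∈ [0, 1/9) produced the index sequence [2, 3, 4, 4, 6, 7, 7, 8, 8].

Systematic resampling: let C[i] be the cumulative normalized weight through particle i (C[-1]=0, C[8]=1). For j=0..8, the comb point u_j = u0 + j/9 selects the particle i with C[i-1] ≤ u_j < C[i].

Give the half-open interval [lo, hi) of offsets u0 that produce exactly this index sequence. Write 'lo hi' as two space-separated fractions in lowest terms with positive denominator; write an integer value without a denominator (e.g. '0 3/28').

4/45 1/9

C = [0, 2/45, 1/5, 14/45, 22/45, 22/45, 28/45, 4/5, 1]
j=0 picked index 2: u0 ∈ [2/45, 1/5)
j=1 picked index 3: u0 ∈ [4/45, 1/5)
j=2 picked index 4: u0 ∈ [4/45, 4/15)
j=3 picked index 4: u0 ∈ [-1/45, 7/45)
j=4 picked index 6: u0 ∈ [2/45, 8/45)
j=5 picked index 7: u0 ∈ [1/15, 11/45)
j=6 picked index 7: u0 ∈ [-2/45, 2/15)
j=7 picked index 8: u0 ∈ [1/45, 2/9)
j=8 picked index 8: u0 ∈ [-4/45, 1/9)
intersection: [4/45, 1/9)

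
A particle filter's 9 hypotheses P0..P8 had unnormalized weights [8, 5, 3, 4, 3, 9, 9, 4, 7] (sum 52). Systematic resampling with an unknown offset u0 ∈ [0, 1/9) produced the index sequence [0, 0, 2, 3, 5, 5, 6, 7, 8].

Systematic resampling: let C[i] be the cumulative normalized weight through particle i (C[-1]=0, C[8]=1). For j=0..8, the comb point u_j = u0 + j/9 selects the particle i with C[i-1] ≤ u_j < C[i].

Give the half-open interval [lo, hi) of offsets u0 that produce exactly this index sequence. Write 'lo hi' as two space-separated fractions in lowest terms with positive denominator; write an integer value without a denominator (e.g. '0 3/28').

1/36 5/117

C = [2/13, 1/4, 4/13, 5/13, 23/52, 8/13, 41/52, 45/52, 1]
j=0 picked index 0: u0 ∈ [0, 2/13)
j=1 picked index 0: u0 ∈ [-1/9, 5/117)
j=2 picked index 2: u0 ∈ [1/36, 10/117)
j=3 picked index 3: u0 ∈ [-1/39, 2/39)
j=4 picked index 5: u0 ∈ [-1/468, 20/117)
j=5 picked index 5: u0 ∈ [-53/468, 7/117)
j=6 picked index 6: u0 ∈ [-2/39, 19/156)
j=7 picked index 7: u0 ∈ [5/468, 41/468)
j=8 picked index 8: u0 ∈ [-11/468, 1/9)
intersection: [1/36, 5/117)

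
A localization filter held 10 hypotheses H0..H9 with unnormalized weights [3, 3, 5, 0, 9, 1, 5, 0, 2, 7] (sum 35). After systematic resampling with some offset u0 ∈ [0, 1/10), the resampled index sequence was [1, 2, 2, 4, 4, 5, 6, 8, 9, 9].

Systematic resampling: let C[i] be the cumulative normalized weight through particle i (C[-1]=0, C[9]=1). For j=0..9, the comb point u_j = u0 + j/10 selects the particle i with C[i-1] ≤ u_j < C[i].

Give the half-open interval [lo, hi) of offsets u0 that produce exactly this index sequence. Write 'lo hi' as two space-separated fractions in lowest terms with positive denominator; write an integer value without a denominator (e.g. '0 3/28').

C = [3/35, 6/35, 11/35, 11/35, 4/7, 3/5, 26/35, 26/35, 4/5, 1]
j=0 picked index 1: u0 ∈ [3/35, 6/35)
j=1 picked index 2: u0 ∈ [1/14, 3/14)
j=2 picked index 2: u0 ∈ [-1/35, 4/35)
j=3 picked index 4: u0 ∈ [1/70, 19/70)
j=4 picked index 4: u0 ∈ [-3/35, 6/35)
j=5 picked index 5: u0 ∈ [1/14, 1/10)
j=6 picked index 6: u0 ∈ [0, 1/7)
j=7 picked index 8: u0 ∈ [3/70, 1/10)
j=8 picked index 9: u0 ∈ [0, 1/5)
j=9 picked index 9: u0 ∈ [-1/10, 1/10)
intersection: [3/35, 1/10)

3/35 1/10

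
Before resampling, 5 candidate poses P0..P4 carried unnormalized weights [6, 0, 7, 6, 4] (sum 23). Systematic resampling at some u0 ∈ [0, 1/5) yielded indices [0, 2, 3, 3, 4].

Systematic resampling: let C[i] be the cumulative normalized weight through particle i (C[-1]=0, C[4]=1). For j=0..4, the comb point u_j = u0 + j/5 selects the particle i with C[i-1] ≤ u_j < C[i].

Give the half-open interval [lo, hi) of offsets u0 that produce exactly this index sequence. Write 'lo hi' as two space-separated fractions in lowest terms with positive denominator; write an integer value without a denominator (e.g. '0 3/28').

C = [6/23, 6/23, 13/23, 19/23, 1]
j=0 picked index 0: u0 ∈ [0, 6/23)
j=1 picked index 2: u0 ∈ [7/115, 42/115)
j=2 picked index 3: u0 ∈ [19/115, 49/115)
j=3 picked index 3: u0 ∈ [-4/115, 26/115)
j=4 picked index 4: u0 ∈ [3/115, 1/5)
intersection: [19/115, 1/5)

19/115 1/5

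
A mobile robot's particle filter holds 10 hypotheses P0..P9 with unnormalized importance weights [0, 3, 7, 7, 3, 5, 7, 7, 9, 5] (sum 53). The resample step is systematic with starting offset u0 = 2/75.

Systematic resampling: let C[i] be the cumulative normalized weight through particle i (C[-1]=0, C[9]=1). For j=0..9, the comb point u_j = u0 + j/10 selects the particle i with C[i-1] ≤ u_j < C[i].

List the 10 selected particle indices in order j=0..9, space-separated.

1 2 3 4 5 6 7 7 8 9

C = [0, 3/53, 10/53, 17/53, 20/53, 25/53, 32/53, 39/53, 48/53, 1]
j=0: u_0=2/75 ∈ [0, 3/53) → index 1
j=1: u_1=19/150 ∈ [3/53, 10/53) → index 2
j=2: u_2=17/75 ∈ [10/53, 17/53) → index 3
j=3: u_3=49/150 ∈ [17/53, 20/53) → index 4
j=4: u_4=32/75 ∈ [20/53, 25/53) → index 5
j=5: u_5=79/150 ∈ [25/53, 32/53) → index 6
j=6: u_6=47/75 ∈ [32/53, 39/53) → index 7
j=7: u_7=109/150 ∈ [32/53, 39/53) → index 7
j=8: u_8=62/75 ∈ [39/53, 48/53) → index 8
j=9: u_9=139/150 ∈ [48/53, 1) → index 9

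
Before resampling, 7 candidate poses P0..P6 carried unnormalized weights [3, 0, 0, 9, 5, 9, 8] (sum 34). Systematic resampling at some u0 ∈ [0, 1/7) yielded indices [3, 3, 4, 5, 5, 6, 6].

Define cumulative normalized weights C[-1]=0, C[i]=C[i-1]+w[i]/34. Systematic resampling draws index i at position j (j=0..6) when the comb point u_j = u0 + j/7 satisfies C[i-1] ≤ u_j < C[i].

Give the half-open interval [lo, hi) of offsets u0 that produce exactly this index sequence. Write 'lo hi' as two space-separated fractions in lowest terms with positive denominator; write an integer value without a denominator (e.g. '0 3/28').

3/34 1/7

C = [3/34, 3/34, 3/34, 6/17, 1/2, 13/17, 1]
j=0 picked index 3: u0 ∈ [3/34, 6/17)
j=1 picked index 3: u0 ∈ [-13/238, 25/119)
j=2 picked index 4: u0 ∈ [8/119, 3/14)
j=3 picked index 5: u0 ∈ [1/14, 40/119)
j=4 picked index 5: u0 ∈ [-1/14, 23/119)
j=5 picked index 6: u0 ∈ [6/119, 2/7)
j=6 picked index 6: u0 ∈ [-11/119, 1/7)
intersection: [3/34, 1/7)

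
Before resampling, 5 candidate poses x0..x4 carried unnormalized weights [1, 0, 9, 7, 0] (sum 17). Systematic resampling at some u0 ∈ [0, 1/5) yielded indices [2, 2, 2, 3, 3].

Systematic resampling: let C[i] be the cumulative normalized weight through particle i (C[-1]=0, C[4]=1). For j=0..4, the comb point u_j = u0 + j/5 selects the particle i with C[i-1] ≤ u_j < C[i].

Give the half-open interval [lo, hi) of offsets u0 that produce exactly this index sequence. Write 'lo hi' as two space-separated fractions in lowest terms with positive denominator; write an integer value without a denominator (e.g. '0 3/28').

1/17 16/85

C = [1/17, 1/17, 10/17, 1, 1]
j=0 picked index 2: u0 ∈ [1/17, 10/17)
j=1 picked index 2: u0 ∈ [-12/85, 33/85)
j=2 picked index 2: u0 ∈ [-29/85, 16/85)
j=3 picked index 3: u0 ∈ [-1/85, 2/5)
j=4 picked index 3: u0 ∈ [-18/85, 1/5)
intersection: [1/17, 16/85)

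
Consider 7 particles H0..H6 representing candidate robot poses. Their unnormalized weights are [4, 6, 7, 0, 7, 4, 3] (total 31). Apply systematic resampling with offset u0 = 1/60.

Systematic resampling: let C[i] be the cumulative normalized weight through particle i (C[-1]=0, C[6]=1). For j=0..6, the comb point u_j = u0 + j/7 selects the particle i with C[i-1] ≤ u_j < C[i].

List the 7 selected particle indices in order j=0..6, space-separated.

0 1 1 2 4 4 5

C = [4/31, 10/31, 17/31, 17/31, 24/31, 28/31, 1]
j=0: u_0=1/60 ∈ [0, 4/31) → index 0
j=1: u_1=67/420 ∈ [4/31, 10/31) → index 1
j=2: u_2=127/420 ∈ [4/31, 10/31) → index 1
j=3: u_3=187/420 ∈ [10/31, 17/31) → index 2
j=4: u_4=247/420 ∈ [17/31, 24/31) → index 4
j=5: u_5=307/420 ∈ [17/31, 24/31) → index 4
j=6: u_6=367/420 ∈ [24/31, 28/31) → index 5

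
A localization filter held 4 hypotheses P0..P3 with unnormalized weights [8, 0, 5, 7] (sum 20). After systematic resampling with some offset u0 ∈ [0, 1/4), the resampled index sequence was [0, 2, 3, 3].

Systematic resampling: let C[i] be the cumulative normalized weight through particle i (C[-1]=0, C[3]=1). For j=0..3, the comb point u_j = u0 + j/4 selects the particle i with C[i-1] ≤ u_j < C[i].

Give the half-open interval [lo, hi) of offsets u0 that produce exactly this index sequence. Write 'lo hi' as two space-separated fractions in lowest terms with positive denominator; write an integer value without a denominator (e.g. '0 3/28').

3/20 1/4

C = [2/5, 2/5, 13/20, 1]
j=0 picked index 0: u0 ∈ [0, 2/5)
j=1 picked index 2: u0 ∈ [3/20, 2/5)
j=2 picked index 3: u0 ∈ [3/20, 1/2)
j=3 picked index 3: u0 ∈ [-1/10, 1/4)
intersection: [3/20, 1/4)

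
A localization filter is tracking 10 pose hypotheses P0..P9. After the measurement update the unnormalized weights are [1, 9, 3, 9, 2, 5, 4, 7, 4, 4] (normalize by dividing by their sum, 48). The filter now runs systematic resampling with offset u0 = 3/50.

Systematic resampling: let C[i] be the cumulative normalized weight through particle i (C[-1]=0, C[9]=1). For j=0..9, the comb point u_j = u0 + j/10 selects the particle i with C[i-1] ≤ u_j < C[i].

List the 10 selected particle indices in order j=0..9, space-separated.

1 1 2 3 4 5 6 7 8 9

C = [1/48, 5/24, 13/48, 11/24, 1/2, 29/48, 11/16, 5/6, 11/12, 1]
j=0: u_0=3/50 ∈ [1/48, 5/24) → index 1
j=1: u_1=4/25 ∈ [1/48, 5/24) → index 1
j=2: u_2=13/50 ∈ [5/24, 13/48) → index 2
j=3: u_3=9/25 ∈ [13/48, 11/24) → index 3
j=4: u_4=23/50 ∈ [11/24, 1/2) → index 4
j=5: u_5=14/25 ∈ [1/2, 29/48) → index 5
j=6: u_6=33/50 ∈ [29/48, 11/16) → index 6
j=7: u_7=19/25 ∈ [11/16, 5/6) → index 7
j=8: u_8=43/50 ∈ [5/6, 11/12) → index 8
j=9: u_9=24/25 ∈ [11/12, 1) → index 9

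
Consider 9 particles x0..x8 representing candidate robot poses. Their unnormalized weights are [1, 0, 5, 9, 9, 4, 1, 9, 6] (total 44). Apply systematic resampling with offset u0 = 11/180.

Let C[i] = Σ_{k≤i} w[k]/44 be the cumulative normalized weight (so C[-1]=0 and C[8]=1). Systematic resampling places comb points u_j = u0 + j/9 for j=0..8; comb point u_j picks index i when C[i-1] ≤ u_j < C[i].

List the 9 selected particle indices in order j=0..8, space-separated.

2 3 3 4 4 5 7 7 8

C = [1/44, 1/44, 3/22, 15/44, 6/11, 7/11, 29/44, 19/22, 1]
j=0: u_0=11/180 ∈ [1/44, 3/22) → index 2
j=1: u_1=31/180 ∈ [3/22, 15/44) → index 3
j=2: u_2=17/60 ∈ [3/22, 15/44) → index 3
j=3: u_3=71/180 ∈ [15/44, 6/11) → index 4
j=4: u_4=91/180 ∈ [15/44, 6/11) → index 4
j=5: u_5=37/60 ∈ [6/11, 7/11) → index 5
j=6: u_6=131/180 ∈ [29/44, 19/22) → index 7
j=7: u_7=151/180 ∈ [29/44, 19/22) → index 7
j=8: u_8=19/20 ∈ [19/22, 1) → index 8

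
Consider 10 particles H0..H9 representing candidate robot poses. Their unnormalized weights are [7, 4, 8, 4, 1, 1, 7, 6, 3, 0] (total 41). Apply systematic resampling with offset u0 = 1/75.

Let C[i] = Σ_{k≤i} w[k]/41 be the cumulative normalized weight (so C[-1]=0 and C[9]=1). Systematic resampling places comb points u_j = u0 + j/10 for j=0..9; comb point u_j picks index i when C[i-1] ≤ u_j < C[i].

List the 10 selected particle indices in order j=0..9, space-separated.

C = [7/41, 11/41, 19/41, 23/41, 24/41, 25/41, 32/41, 38/41, 1, 1]
j=0: u_0=1/75 ∈ [0, 7/41) → index 0
j=1: u_1=17/150 ∈ [0, 7/41) → index 0
j=2: u_2=16/75 ∈ [7/41, 11/41) → index 1
j=3: u_3=47/150 ∈ [11/41, 19/41) → index 2
j=4: u_4=31/75 ∈ [11/41, 19/41) → index 2
j=5: u_5=77/150 ∈ [19/41, 23/41) → index 3
j=6: u_6=46/75 ∈ [25/41, 32/41) → index 6
j=7: u_7=107/150 ∈ [25/41, 32/41) → index 6
j=8: u_8=61/75 ∈ [32/41, 38/41) → index 7
j=9: u_9=137/150 ∈ [32/41, 38/41) → index 7

0 0 1 2 2 3 6 6 7 7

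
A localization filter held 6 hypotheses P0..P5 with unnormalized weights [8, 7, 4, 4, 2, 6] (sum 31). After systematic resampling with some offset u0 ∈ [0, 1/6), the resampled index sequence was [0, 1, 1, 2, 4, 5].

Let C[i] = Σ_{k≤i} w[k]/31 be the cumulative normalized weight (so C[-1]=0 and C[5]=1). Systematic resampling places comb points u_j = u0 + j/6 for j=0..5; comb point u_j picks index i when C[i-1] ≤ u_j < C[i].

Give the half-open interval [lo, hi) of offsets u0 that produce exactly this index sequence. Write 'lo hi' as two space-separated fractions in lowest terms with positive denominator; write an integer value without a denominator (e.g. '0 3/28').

17/186 7/62

C = [8/31, 15/31, 19/31, 23/31, 25/31, 1]
j=0 picked index 0: u0 ∈ [0, 8/31)
j=1 picked index 1: u0 ∈ [17/186, 59/186)
j=2 picked index 1: u0 ∈ [-7/93, 14/93)
j=3 picked index 2: u0 ∈ [-1/62, 7/62)
j=4 picked index 4: u0 ∈ [7/93, 13/93)
j=5 picked index 5: u0 ∈ [-5/186, 1/6)
intersection: [17/186, 7/62)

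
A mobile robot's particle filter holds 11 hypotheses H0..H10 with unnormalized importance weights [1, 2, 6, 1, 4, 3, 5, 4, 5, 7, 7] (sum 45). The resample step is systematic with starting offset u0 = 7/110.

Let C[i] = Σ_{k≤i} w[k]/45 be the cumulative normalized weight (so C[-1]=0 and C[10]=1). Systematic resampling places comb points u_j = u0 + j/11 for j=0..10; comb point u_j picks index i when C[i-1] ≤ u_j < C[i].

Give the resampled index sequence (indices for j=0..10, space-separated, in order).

1 2 4 5 6 7 8 9 9 10 10

C = [1/45, 1/15, 1/5, 2/9, 14/45, 17/45, 22/45, 26/45, 31/45, 38/45, 1]
j=0: u_0=7/110 ∈ [1/45, 1/15) → index 1
j=1: u_1=17/110 ∈ [1/15, 1/5) → index 2
j=2: u_2=27/110 ∈ [2/9, 14/45) → index 4
j=3: u_3=37/110 ∈ [14/45, 17/45) → index 5
j=4: u_4=47/110 ∈ [17/45, 22/45) → index 6
j=5: u_5=57/110 ∈ [22/45, 26/45) → index 7
j=6: u_6=67/110 ∈ [26/45, 31/45) → index 8
j=7: u_7=7/10 ∈ [31/45, 38/45) → index 9
j=8: u_8=87/110 ∈ [31/45, 38/45) → index 9
j=9: u_9=97/110 ∈ [38/45, 1) → index 10
j=10: u_10=107/110 ∈ [38/45, 1) → index 10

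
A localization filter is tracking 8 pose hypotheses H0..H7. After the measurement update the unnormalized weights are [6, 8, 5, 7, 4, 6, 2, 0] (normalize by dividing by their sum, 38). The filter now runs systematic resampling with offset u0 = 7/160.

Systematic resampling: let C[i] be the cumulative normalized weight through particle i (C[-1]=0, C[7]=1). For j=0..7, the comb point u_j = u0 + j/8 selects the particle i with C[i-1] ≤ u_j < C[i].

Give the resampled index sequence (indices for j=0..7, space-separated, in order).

C = [3/19, 7/19, 1/2, 13/19, 15/19, 18/19, 1, 1]
j=0: u_0=7/160 ∈ [0, 3/19) → index 0
j=1: u_1=27/160 ∈ [3/19, 7/19) → index 1
j=2: u_2=47/160 ∈ [3/19, 7/19) → index 1
j=3: u_3=67/160 ∈ [7/19, 1/2) → index 2
j=4: u_4=87/160 ∈ [1/2, 13/19) → index 3
j=5: u_5=107/160 ∈ [1/2, 13/19) → index 3
j=6: u_6=127/160 ∈ [15/19, 18/19) → index 5
j=7: u_7=147/160 ∈ [15/19, 18/19) → index 5

0 1 1 2 3 3 5 5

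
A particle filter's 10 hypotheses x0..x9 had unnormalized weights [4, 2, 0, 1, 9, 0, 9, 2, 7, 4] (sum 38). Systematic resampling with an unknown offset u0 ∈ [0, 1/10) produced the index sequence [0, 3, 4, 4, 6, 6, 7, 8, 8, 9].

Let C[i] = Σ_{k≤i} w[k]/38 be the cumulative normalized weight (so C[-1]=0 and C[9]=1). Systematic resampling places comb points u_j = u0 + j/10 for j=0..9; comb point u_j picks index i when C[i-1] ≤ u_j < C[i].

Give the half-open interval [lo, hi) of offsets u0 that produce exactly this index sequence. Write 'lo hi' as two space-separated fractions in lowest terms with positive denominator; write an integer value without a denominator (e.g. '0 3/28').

11/190 8/95

C = [2/19, 3/19, 3/19, 7/38, 8/19, 8/19, 25/38, 27/38, 17/19, 1]
j=0 picked index 0: u0 ∈ [0, 2/19)
j=1 picked index 3: u0 ∈ [11/190, 8/95)
j=2 picked index 4: u0 ∈ [-3/190, 21/95)
j=3 picked index 4: u0 ∈ [-11/95, 23/190)
j=4 picked index 6: u0 ∈ [2/95, 49/190)
j=5 picked index 6: u0 ∈ [-3/38, 3/19)
j=6 picked index 7: u0 ∈ [11/190, 21/190)
j=7 picked index 8: u0 ∈ [1/95, 37/190)
j=8 picked index 8: u0 ∈ [-17/190, 9/95)
j=9 picked index 9: u0 ∈ [-1/190, 1/10)
intersection: [11/190, 8/95)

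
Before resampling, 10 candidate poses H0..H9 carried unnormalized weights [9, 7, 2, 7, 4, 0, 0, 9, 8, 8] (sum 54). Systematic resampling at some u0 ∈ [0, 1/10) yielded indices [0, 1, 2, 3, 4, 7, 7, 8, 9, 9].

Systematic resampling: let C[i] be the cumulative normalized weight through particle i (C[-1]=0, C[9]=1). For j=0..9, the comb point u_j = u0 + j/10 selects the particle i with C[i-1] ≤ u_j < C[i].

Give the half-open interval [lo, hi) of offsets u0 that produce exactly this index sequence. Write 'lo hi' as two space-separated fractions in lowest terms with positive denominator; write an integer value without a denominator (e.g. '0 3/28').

13/135 1/10

C = [1/6, 8/27, 1/3, 25/54, 29/54, 29/54, 29/54, 19/27, 23/27, 1]
j=0 picked index 0: u0 ∈ [0, 1/6)
j=1 picked index 1: u0 ∈ [1/15, 53/270)
j=2 picked index 2: u0 ∈ [13/135, 2/15)
j=3 picked index 3: u0 ∈ [1/30, 22/135)
j=4 picked index 4: u0 ∈ [17/270, 37/270)
j=5 picked index 7: u0 ∈ [1/27, 11/54)
j=6 picked index 7: u0 ∈ [-17/270, 14/135)
j=7 picked index 8: u0 ∈ [1/270, 41/270)
j=8 picked index 9: u0 ∈ [7/135, 1/5)
j=9 picked index 9: u0 ∈ [-13/270, 1/10)
intersection: [13/135, 1/10)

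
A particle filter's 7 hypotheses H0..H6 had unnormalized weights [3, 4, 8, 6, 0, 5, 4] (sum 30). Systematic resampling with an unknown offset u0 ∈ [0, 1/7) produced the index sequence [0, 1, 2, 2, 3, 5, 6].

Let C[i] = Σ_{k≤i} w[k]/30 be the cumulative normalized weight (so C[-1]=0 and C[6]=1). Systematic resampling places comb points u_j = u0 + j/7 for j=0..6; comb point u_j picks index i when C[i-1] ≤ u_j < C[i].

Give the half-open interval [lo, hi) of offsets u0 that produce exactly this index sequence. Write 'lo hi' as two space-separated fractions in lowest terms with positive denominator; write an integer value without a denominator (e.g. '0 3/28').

1/105 1/14

C = [1/10, 7/30, 1/2, 7/10, 7/10, 13/15, 1]
j=0 picked index 0: u0 ∈ [0, 1/10)
j=1 picked index 1: u0 ∈ [-3/70, 19/210)
j=2 picked index 2: u0 ∈ [-11/210, 3/14)
j=3 picked index 2: u0 ∈ [-41/210, 1/14)
j=4 picked index 3: u0 ∈ [-1/14, 9/70)
j=5 picked index 5: u0 ∈ [-1/70, 16/105)
j=6 picked index 6: u0 ∈ [1/105, 1/7)
intersection: [1/105, 1/14)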